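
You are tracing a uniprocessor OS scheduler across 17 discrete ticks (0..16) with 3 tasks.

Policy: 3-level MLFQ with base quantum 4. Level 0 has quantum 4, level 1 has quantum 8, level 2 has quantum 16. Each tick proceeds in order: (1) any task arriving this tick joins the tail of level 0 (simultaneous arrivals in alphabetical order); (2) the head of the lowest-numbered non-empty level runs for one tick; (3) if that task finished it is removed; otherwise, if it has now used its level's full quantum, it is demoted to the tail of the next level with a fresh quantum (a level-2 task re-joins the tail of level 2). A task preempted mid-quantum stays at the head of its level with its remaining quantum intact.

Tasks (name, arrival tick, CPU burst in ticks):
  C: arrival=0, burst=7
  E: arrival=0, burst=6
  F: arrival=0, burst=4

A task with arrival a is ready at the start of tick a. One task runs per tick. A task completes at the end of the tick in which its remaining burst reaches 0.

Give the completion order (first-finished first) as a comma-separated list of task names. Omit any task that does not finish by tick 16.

completion order = F, C, E

t=0: L0/L1/L2 = CEF/-/- → run C
t=1: L0/L1/L2 = CEF/-/- → run C
t=2: L0/L1/L2 = CEF/-/- → run C
t=3: L0/L1/L2 = CEF/-/- → run C
t=4: L0/L1/L2 = EF/C/- → run E
t=5: L0/L1/L2 = EF/C/- → run E
t=6: L0/L1/L2 = EF/C/- → run E
t=7: L0/L1/L2 = EF/C/- → run E
t=8: L0/L1/L2 = F/CE/- → run F
t=9: L0/L1/L2 = F/CE/- → run F
t=10: L0/L1/L2 = F/CE/- → run F
t=11: L0/L1/L2 = F/CE/- → run F
t=12: L0/L1/L2 = -/CE/- → run C
t=13: L0/L1/L2 = -/CE/- → run C
t=14: L0/L1/L2 = -/CE/- → run C
t=15: L0/L1/L2 = -/E/- → run E
t=16: L0/L1/L2 = -/E/- → run E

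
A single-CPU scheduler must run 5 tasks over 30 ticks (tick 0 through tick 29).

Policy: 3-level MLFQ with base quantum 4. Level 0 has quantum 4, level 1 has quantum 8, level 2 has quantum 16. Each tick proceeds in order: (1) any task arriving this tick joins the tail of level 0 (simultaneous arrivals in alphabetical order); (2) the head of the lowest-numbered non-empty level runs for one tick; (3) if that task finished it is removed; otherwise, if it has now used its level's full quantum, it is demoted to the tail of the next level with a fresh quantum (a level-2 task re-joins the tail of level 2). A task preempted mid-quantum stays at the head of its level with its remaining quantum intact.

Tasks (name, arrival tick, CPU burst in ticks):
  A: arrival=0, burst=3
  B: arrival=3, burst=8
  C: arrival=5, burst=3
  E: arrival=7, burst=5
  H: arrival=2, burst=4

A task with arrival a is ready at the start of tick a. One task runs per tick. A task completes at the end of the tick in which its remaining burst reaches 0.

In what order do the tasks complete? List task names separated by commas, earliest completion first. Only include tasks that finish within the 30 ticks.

completion order = A, H, C, B, E

t=0: L0/L1/L2 = A/-/- → run A
t=1: L0/L1/L2 = A/-/- → run A
t=2: L0/L1/L2 = AH/-/- → run A
t=3: L0/L1/L2 = HB/-/- → run H
t=4: L0/L1/L2 = HB/-/- → run H
t=5: L0/L1/L2 = HBC/-/- → run H
t=6: L0/L1/L2 = HBC/-/- → run H
t=7: L0/L1/L2 = BCE/-/- → run B
t=8: L0/L1/L2 = BCE/-/- → run B
t=9: L0/L1/L2 = BCE/-/- → run B
t=10: L0/L1/L2 = BCE/-/- → run B
t=11: L0/L1/L2 = CE/B/- → run C
t=12: L0/L1/L2 = CE/B/- → run C
t=13: L0/L1/L2 = CE/B/- → run C
t=14: L0/L1/L2 = E/B/- → run E
t=15: L0/L1/L2 = E/B/- → run E
t=16: L0/L1/L2 = E/B/- → run E
t=17: L0/L1/L2 = E/B/- → run E
t=18: L0/L1/L2 = -/BE/- → run B
t=19: L0/L1/L2 = -/BE/- → run B
t=20: L0/L1/L2 = -/BE/- → run B
t=21: L0/L1/L2 = -/BE/- → run B
t=22: L0/L1/L2 = -/E/- → run E
t=23: (idle)
t=24: (idle)
t=25: (idle)
t=26: (idle)
t=27: (idle)
t=28: (idle)
t=29: (idle)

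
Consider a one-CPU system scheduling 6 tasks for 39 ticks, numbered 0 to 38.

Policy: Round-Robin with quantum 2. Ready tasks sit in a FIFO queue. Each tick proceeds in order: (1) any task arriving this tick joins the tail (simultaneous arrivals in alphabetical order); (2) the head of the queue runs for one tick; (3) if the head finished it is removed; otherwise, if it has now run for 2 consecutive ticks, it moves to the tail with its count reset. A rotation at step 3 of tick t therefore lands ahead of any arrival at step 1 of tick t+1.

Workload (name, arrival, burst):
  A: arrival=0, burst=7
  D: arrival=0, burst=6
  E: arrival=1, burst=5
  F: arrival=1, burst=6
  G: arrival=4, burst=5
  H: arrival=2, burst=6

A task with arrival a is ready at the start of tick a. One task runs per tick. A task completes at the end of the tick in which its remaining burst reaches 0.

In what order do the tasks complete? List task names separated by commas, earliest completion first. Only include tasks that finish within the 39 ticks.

completion order = D, E, F, A, H, G

t=0: queue=[A,D] q_used=0 → run A
t=1: queue=[A,D,E,F] q_used=1 → run A
t=2: queue=[D,E,F,A,H] q_used=0 → run D
t=3: queue=[D,E,F,A,H] q_used=1 → run D
t=4: queue=[E,F,A,H,D,G] q_used=0 → run E
t=5: queue=[E,F,A,H,D,G] q_used=1 → run E
t=6: queue=[F,A,H,D,G,E] q_used=0 → run F
t=7: queue=[F,A,H,D,G,E] q_used=1 → run F
t=8: queue=[A,H,D,G,E,F] q_used=0 → run A
t=9: queue=[A,H,D,G,E,F] q_used=1 → run A
t=10: queue=[H,D,G,E,F,A] q_used=0 → run H
t=11: queue=[H,D,G,E,F,A] q_used=1 → run H
t=12: queue=[D,G,E,F,A,H] q_used=0 → run D
t=13: queue=[D,G,E,F,A,H] q_used=1 → run D
t=14: queue=[G,E,F,A,H,D] q_used=0 → run G
t=15: queue=[G,E,F,A,H,D] q_used=1 → run G
t=16: queue=[E,F,A,H,D,G] q_used=0 → run E
t=17: queue=[E,F,A,H,D,G] q_used=1 → run E
t=18: queue=[F,A,H,D,G,E] q_used=0 → run F
t=19: queue=[F,A,H,D,G,E] q_used=1 → run F
t=20: queue=[A,H,D,G,E,F] q_used=0 → run A
t=21: queue=[A,H,D,G,E,F] q_used=1 → run A
t=22: queue=[H,D,G,E,F,A] q_used=0 → run H
t=23: queue=[H,D,G,E,F,A] q_used=1 → run H
t=24: queue=[D,G,E,F,A,H] q_used=0 → run D
t=25: queue=[D,G,E,F,A,H] q_used=1 → run D
t=26: queue=[G,E,F,A,H] q_used=0 → run G
t=27: queue=[G,E,F,A,H] q_used=1 → run G
t=28: queue=[E,F,A,H,G] q_used=0 → run E
t=29: queue=[F,A,H,G] q_used=0 → run F
t=30: queue=[F,A,H,G] q_used=1 → run F
t=31: queue=[A,H,G] q_used=0 → run A
t=32: queue=[H,G] q_used=0 → run H
t=33: queue=[H,G] q_used=1 → run H
t=34: queue=[G] q_used=0 → run G
t=35: (idle)
t=36: (idle)
t=37: (idle)
t=38: (idle)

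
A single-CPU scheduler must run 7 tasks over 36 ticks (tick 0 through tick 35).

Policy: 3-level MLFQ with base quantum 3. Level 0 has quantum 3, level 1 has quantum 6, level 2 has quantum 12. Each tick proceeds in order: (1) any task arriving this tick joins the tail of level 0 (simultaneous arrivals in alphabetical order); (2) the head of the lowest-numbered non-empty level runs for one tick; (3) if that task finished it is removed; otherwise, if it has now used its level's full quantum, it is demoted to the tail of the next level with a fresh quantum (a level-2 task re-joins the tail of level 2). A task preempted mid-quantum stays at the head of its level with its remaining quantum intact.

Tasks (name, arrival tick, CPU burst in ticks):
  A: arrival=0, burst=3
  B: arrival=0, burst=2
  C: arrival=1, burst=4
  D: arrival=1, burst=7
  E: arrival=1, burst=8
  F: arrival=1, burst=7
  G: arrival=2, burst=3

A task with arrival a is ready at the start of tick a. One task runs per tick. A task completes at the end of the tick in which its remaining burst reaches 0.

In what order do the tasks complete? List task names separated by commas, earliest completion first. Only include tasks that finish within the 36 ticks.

completion order = A, B, G, C, D, E, F

t=0: L0/L1/L2 = AB/-/- → run A
t=1: L0/L1/L2 = ABCDEF/-/- → run A
t=2: L0/L1/L2 = ABCDEFG/-/- → run A
t=3: L0/L1/L2 = BCDEFG/-/- → run B
t=4: L0/L1/L2 = BCDEFG/-/- → run B
t=5: L0/L1/L2 = CDEFG/-/- → run C
t=6: L0/L1/L2 = CDEFG/-/- → run C
t=7: L0/L1/L2 = CDEFG/-/- → run C
t=8: L0/L1/L2 = DEFG/C/- → run D
t=9: L0/L1/L2 = DEFG/C/- → run D
t=10: L0/L1/L2 = DEFG/C/- → run D
t=11: L0/L1/L2 = EFG/CD/- → run E
t=12: L0/L1/L2 = EFG/CD/- → run E
t=13: L0/L1/L2 = EFG/CD/- → run E
t=14: L0/L1/L2 = FG/CDE/- → run F
t=15: L0/L1/L2 = FG/CDE/- → run F
t=16: L0/L1/L2 = FG/CDE/- → run F
t=17: L0/L1/L2 = G/CDEF/- → run G
t=18: L0/L1/L2 = G/CDEF/- → run G
t=19: L0/L1/L2 = G/CDEF/- → run G
t=20: L0/L1/L2 = -/CDEF/- → run C
t=21: L0/L1/L2 = -/DEF/- → run D
t=22: L0/L1/L2 = -/DEF/- → run D
t=23: L0/L1/L2 = -/DEF/- → run D
t=24: L0/L1/L2 = -/DEF/- → run D
t=25: L0/L1/L2 = -/EF/- → run E
t=26: L0/L1/L2 = -/EF/- → run E
t=27: L0/L1/L2 = -/EF/- → run E
t=28: L0/L1/L2 = -/EF/- → run E
t=29: L0/L1/L2 = -/EF/- → run E
t=30: L0/L1/L2 = -/F/- → run F
t=31: L0/L1/L2 = -/F/- → run F
t=32: L0/L1/L2 = -/F/- → run F
t=33: L0/L1/L2 = -/F/- → run F
t=34: (idle)
t=35: (idle)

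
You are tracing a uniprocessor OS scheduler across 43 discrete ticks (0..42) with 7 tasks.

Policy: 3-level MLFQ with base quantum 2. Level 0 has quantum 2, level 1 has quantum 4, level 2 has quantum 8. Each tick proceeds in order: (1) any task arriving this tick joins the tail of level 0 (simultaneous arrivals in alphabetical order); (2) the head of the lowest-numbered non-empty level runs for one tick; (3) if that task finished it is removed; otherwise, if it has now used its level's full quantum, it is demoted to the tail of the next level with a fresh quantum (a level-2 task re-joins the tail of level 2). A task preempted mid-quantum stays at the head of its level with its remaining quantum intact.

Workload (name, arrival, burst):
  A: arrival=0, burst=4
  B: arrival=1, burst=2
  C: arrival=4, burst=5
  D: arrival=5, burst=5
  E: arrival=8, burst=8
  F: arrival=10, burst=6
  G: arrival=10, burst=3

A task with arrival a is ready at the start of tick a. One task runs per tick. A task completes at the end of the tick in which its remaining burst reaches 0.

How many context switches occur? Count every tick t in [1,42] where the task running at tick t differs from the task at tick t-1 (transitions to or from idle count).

t=0: L0/L1/L2 = A/-/- → run A
t=1: L0/L1/L2 = AB/-/- → run A
t=2: L0/L1/L2 = B/A/- → run B
t=3: L0/L1/L2 = B/A/- → run B
t=4: L0/L1/L2 = C/A/- → run C
t=5: L0/L1/L2 = CD/A/- → run C
t=6: L0/L1/L2 = D/AC/- → run D
t=7: L0/L1/L2 = D/AC/- → run D
t=8: L0/L1/L2 = E/ACD/- → run E
t=9: L0/L1/L2 = E/ACD/- → run E
t=10: L0/L1/L2 = FG/ACDE/- → run F
t=11: L0/L1/L2 = FG/ACDE/- → run F
t=12: L0/L1/L2 = G/ACDEF/- → run G
t=13: L0/L1/L2 = G/ACDEF/- → run G
t=14: L0/L1/L2 = -/ACDEFG/- → run A
t=15: L0/L1/L2 = -/ACDEFG/- → run A
t=16: L0/L1/L2 = -/CDEFG/- → run C
t=17: L0/L1/L2 = -/CDEFG/- → run C
t=18: L0/L1/L2 = -/CDEFG/- → run C
t=19: L0/L1/L2 = -/DEFG/- → run D
t=20: L0/L1/L2 = -/DEFG/- → run D
t=21: L0/L1/L2 = -/DEFG/- → run D
t=22: L0/L1/L2 = -/EFG/- → run E
t=23: L0/L1/L2 = -/EFG/- → run E
t=24: L0/L1/L2 = -/EFG/- → run E
t=25: L0/L1/L2 = -/EFG/- → run E
t=26: L0/L1/L2 = -/FG/E → run F
t=27: L0/L1/L2 = -/FG/E → run F
t=28: L0/L1/L2 = -/FG/E → run F
t=29: L0/L1/L2 = -/FG/E → run F
t=30: L0/L1/L2 = -/G/E → run G
t=31: L0/L1/L2 = -/-/E → run E
t=32: L0/L1/L2 = -/-/E → run E
t=33: (idle)
t=34: (idle)
t=35: (idle)
t=36: (idle)
t=37: (idle)
t=38: (idle)
t=39: (idle)
t=40: (idle)
t=41: (idle)
t=42: (idle)

context switches = 14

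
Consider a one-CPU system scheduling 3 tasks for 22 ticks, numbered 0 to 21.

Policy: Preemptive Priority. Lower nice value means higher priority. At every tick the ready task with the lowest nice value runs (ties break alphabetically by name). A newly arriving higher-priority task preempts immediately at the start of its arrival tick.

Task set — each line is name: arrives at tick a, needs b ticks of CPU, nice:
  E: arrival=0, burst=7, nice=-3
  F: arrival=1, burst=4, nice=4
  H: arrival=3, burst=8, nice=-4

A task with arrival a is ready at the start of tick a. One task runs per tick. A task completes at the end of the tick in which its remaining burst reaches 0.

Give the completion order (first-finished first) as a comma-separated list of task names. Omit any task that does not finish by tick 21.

t=0: ready={E} → run E
t=1: ready={E,F} → run E
t=2: ready={E,F} → run E
t=3: ready={E,F,H} → run H
t=4: ready={E,F,H} → run H
t=5: ready={E,F,H} → run H
t=6: ready={E,F,H} → run H
t=7: ready={E,F,H} → run H
t=8: ready={E,F,H} → run H
t=9: ready={E,F,H} → run H
t=10: ready={E,F,H} → run H
t=11: ready={E,F} → run E
t=12: ready={E,F} → run E
t=13: ready={E,F} → run E
t=14: ready={E,F} → run E
t=15: ready={F} → run F
t=16: ready={F} → run F
t=17: ready={F} → run F
t=18: ready={F} → run F
t=19: (idle)
t=20: (idle)
t=21: (idle)

completion order = H, E, F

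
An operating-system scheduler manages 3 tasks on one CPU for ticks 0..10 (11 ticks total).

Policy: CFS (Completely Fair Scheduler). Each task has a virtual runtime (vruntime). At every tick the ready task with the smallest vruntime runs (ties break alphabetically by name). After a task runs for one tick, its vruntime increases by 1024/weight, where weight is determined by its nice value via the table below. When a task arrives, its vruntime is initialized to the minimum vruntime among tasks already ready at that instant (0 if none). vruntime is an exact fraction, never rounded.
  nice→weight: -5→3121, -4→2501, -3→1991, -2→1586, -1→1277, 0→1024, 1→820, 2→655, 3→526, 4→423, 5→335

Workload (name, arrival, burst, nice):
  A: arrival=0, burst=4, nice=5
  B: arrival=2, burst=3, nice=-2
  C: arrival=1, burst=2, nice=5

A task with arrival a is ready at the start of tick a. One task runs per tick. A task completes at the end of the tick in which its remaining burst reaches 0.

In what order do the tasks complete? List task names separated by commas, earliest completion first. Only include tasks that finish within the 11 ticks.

t=0: vr[A=0] → run A
t=1: vr[A=1024/335 C=1024/335] → run A
t=2: vr[A=2048/335 B=1024/335 C=1024/335] → run B
t=3: vr[A=2048/335 B=983552/265655 C=1024/335] → run C
t=4: vr[A=2048/335 B=983552/265655 C=2048/335] → run B
t=5: vr[A=2048/335 B=1155072/265655 C=2048/335] → run B
t=6: vr[A=2048/335 C=2048/335] → run A
t=7: vr[A=3072/335 C=2048/335] → run C
t=8: vr[A=3072/335] → run A
t=9: (idle)
t=10: (idle)

completion order = B, C, A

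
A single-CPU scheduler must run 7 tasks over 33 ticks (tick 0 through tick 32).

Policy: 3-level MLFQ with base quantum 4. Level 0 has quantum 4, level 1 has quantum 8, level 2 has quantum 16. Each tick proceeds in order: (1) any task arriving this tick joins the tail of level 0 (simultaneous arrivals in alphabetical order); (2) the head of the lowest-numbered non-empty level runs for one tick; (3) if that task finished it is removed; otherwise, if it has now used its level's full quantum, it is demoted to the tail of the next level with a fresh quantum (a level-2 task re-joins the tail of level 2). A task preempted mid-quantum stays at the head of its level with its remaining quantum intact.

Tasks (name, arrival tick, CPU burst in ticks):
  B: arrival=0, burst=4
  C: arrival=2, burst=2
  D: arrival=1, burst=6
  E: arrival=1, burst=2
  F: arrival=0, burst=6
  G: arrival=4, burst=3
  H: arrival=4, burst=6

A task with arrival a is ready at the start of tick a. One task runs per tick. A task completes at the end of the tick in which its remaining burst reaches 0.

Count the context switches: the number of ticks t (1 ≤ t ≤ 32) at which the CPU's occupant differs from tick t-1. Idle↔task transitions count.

t=0: L0/L1/L2 = BF/-/- → run B
t=1: L0/L1/L2 = BFDE/-/- → run B
t=2: L0/L1/L2 = BFDEC/-/- → run B
t=3: L0/L1/L2 = BFDEC/-/- → run B
t=4: L0/L1/L2 = FDECGH/-/- → run F
t=5: L0/L1/L2 = FDECGH/-/- → run F
t=6: L0/L1/L2 = FDECGH/-/- → run F
t=7: L0/L1/L2 = FDECGH/-/- → run F
t=8: L0/L1/L2 = DECGH/F/- → run D
t=9: L0/L1/L2 = DECGH/F/- → run D
t=10: L0/L1/L2 = DECGH/F/- → run D
t=11: L0/L1/L2 = DECGH/F/- → run D
t=12: L0/L1/L2 = ECGH/FD/- → run E
t=13: L0/L1/L2 = ECGH/FD/- → run E
t=14: L0/L1/L2 = CGH/FD/- → run C
t=15: L0/L1/L2 = CGH/FD/- → run C
t=16: L0/L1/L2 = GH/FD/- → run G
t=17: L0/L1/L2 = GH/FD/- → run G
t=18: L0/L1/L2 = GH/FD/- → run G
t=19: L0/L1/L2 = H/FD/- → run H
t=20: L0/L1/L2 = H/FD/- → run H
t=21: L0/L1/L2 = H/FD/- → run H
t=22: L0/L1/L2 = H/FD/- → run H
t=23: L0/L1/L2 = -/FDH/- → run F
t=24: L0/L1/L2 = -/FDH/- → run F
t=25: L0/L1/L2 = -/DH/- → run D
t=26: L0/L1/L2 = -/DH/- → run D
t=27: L0/L1/L2 = -/H/- → run H
t=28: L0/L1/L2 = -/H/- → run H
t=29: (idle)
t=30: (idle)
t=31: (idle)
t=32: (idle)

context switches = 10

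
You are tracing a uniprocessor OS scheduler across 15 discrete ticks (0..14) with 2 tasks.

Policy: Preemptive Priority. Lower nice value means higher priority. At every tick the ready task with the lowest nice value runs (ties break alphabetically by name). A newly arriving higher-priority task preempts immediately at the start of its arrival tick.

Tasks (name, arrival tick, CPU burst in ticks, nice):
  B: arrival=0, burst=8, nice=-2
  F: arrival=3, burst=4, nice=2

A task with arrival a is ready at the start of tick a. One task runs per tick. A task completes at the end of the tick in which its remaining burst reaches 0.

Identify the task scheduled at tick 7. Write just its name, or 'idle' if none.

t=0: ready={B} → run B
t=1: ready={B} → run B
t=2: ready={B} → run B
t=3: ready={B,F} → run B
t=4: ready={B,F} → run B
t=5: ready={B,F} → run B
t=6: ready={B,F} → run B
t=7: ready={B,F} → run B
t=8: ready={F} → run F
t=9: ready={F} → run F
t=10: ready={F} → run F
t=11: ready={F} → run F
t=12: (idle)
t=13: (idle)
t=14: (idle)

running at tick 7 = B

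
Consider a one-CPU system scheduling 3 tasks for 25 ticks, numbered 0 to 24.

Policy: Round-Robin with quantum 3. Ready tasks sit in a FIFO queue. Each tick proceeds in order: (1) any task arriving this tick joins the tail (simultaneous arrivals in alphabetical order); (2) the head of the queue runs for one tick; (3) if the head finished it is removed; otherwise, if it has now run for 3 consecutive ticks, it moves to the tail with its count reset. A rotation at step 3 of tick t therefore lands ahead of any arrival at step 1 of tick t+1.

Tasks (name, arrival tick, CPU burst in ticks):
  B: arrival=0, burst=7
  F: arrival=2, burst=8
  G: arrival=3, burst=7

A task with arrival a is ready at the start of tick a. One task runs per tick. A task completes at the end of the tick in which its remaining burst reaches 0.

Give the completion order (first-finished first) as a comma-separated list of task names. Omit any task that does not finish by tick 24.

t=0: queue=[B] q_used=0 → run B
t=1: queue=[B] q_used=1 → run B
t=2: queue=[B,F] q_used=2 → run B
t=3: queue=[F,B,G] q_used=0 → run F
t=4: queue=[F,B,G] q_used=1 → run F
t=5: queue=[F,B,G] q_used=2 → run F
t=6: queue=[B,G,F] q_used=0 → run B
t=7: queue=[B,G,F] q_used=1 → run B
t=8: queue=[B,G,F] q_used=2 → run B
t=9: queue=[G,F,B] q_used=0 → run G
t=10: queue=[G,F,B] q_used=1 → run G
t=11: queue=[G,F,B] q_used=2 → run G
t=12: queue=[F,B,G] q_used=0 → run F
t=13: queue=[F,B,G] q_used=1 → run F
t=14: queue=[F,B,G] q_used=2 → run F
t=15: queue=[B,G,F] q_used=0 → run B
t=16: queue=[G,F] q_used=0 → run G
t=17: queue=[G,F] q_used=1 → run G
t=18: queue=[G,F] q_used=2 → run G
t=19: queue=[F,G] q_used=0 → run F
t=20: queue=[F,G] q_used=1 → run F
t=21: queue=[G] q_used=0 → run G
t=22: (idle)
t=23: (idle)
t=24: (idle)

completion order = B, F, G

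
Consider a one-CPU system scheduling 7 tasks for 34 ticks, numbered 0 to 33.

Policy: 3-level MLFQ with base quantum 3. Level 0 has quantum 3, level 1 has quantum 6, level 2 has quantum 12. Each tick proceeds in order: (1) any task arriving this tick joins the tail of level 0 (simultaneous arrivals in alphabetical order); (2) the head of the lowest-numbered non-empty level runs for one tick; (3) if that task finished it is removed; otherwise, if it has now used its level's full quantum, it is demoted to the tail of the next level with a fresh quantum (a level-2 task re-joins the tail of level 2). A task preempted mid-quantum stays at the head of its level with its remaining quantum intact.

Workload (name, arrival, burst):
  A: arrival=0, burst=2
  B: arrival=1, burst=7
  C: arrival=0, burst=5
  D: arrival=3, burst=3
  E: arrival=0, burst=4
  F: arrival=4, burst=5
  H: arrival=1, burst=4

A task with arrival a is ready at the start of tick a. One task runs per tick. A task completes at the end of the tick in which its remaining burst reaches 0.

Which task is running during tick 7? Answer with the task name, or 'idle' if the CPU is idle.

running at tick 7 = E

t=0: L0/L1/L2 = ACE/-/- → run A
t=1: L0/L1/L2 = ACEBH/-/- → run A
t=2: L0/L1/L2 = CEBH/-/- → run C
t=3: L0/L1/L2 = CEBHD/-/- → run C
t=4: L0/L1/L2 = CEBHDF/-/- → run C
t=5: L0/L1/L2 = EBHDF/C/- → run E
t=6: L0/L1/L2 = EBHDF/C/- → run E
t=7: L0/L1/L2 = EBHDF/C/- → run E
t=8: L0/L1/L2 = BHDF/CE/- → run B
t=9: L0/L1/L2 = BHDF/CE/- → run B
t=10: L0/L1/L2 = BHDF/CE/- → run B
t=11: L0/L1/L2 = HDF/CEB/- → run H
t=12: L0/L1/L2 = HDF/CEB/- → run H
t=13: L0/L1/L2 = HDF/CEB/- → run H
t=14: L0/L1/L2 = DF/CEBH/- → run D
t=15: L0/L1/L2 = DF/CEBH/- → run D
t=16: L0/L1/L2 = DF/CEBH/- → run D
t=17: L0/L1/L2 = F/CEBH/- → run F
t=18: L0/L1/L2 = F/CEBH/- → run F
t=19: L0/L1/L2 = F/CEBH/- → run F
t=20: L0/L1/L2 = -/CEBHF/- → run C
t=21: L0/L1/L2 = -/CEBHF/- → run C
t=22: L0/L1/L2 = -/EBHF/- → run E
t=23: L0/L1/L2 = -/BHF/- → run B
t=24: L0/L1/L2 = -/BHF/- → run B
t=25: L0/L1/L2 = -/BHF/- → run B
t=26: L0/L1/L2 = -/BHF/- → run B
t=27: L0/L1/L2 = -/HF/- → run H
t=28: L0/L1/L2 = -/F/- → run F
t=29: L0/L1/L2 = -/F/- → run F
t=30: (idle)
t=31: (idle)
t=32: (idle)
t=33: (idle)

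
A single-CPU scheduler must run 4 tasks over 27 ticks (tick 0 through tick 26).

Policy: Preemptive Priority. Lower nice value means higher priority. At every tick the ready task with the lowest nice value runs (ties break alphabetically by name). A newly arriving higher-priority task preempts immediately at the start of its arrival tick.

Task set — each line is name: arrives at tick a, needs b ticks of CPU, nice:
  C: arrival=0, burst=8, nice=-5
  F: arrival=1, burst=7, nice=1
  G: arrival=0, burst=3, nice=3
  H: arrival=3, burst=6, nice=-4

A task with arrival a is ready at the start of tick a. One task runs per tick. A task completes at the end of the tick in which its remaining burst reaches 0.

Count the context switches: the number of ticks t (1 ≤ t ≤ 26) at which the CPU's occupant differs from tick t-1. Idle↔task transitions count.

t=0: ready={C,G} → run C
t=1: ready={C,F,G} → run C
t=2: ready={C,F,G} → run C
t=3: ready={C,F,G,H} → run C
t=4: ready={C,F,G,H} → run C
t=5: ready={C,F,G,H} → run C
t=6: ready={C,F,G,H} → run C
t=7: ready={C,F,G,H} → run C
t=8: ready={F,G,H} → run H
t=9: ready={F,G,H} → run H
t=10: ready={F,G,H} → run H
t=11: ready={F,G,H} → run H
t=12: ready={F,G,H} → run H
t=13: ready={F,G,H} → run H
t=14: ready={F,G} → run F
t=15: ready={F,G} → run F
t=16: ready={F,G} → run F
t=17: ready={F,G} → run F
t=18: ready={F,G} → run F
t=19: ready={F,G} → run F
t=20: ready={F,G} → run F
t=21: ready={G} → run G
t=22: ready={G} → run G
t=23: ready={G} → run G
t=24: (idle)
t=25: (idle)
t=26: (idle)

context switches = 4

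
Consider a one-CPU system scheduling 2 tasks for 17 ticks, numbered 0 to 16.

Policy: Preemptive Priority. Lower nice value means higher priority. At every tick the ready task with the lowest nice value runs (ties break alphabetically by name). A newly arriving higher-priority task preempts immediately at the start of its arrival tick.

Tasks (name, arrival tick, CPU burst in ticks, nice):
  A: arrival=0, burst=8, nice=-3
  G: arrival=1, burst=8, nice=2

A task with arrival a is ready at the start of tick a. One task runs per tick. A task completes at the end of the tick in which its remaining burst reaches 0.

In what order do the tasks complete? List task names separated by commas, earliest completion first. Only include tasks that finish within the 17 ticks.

t=0: ready={A} → run A
t=1: ready={A,G} → run A
t=2: ready={A,G} → run A
t=3: ready={A,G} → run A
t=4: ready={A,G} → run A
t=5: ready={A,G} → run A
t=6: ready={A,G} → run A
t=7: ready={A,G} → run A
t=8: ready={G} → run G
t=9: ready={G} → run G
t=10: ready={G} → run G
t=11: ready={G} → run G
t=12: ready={G} → run G
t=13: ready={G} → run G
t=14: ready={G} → run G
t=15: ready={G} → run G
t=16: (idle)

completion order = A, G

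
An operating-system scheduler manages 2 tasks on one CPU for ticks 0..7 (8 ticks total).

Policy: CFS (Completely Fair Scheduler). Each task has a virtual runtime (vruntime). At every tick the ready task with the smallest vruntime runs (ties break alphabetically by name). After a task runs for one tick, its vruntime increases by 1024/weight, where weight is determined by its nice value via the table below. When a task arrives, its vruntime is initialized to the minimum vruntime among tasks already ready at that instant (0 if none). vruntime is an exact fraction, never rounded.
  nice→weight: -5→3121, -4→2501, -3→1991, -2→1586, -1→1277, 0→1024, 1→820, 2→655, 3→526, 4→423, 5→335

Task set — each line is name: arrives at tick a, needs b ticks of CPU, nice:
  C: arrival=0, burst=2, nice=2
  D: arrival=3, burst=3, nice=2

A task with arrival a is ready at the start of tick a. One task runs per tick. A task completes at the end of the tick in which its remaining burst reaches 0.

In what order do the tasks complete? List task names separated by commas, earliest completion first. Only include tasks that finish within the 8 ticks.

t=0: vr[C=0] → run C
t=1: vr[C=1024/655] → run C
t=2: (idle)
t=3: vr[D=0] → run D
t=4: vr[D=1024/655] → run D
t=5: vr[D=2048/655] → run D
t=6: (idle)
t=7: (idle)

completion order = C, D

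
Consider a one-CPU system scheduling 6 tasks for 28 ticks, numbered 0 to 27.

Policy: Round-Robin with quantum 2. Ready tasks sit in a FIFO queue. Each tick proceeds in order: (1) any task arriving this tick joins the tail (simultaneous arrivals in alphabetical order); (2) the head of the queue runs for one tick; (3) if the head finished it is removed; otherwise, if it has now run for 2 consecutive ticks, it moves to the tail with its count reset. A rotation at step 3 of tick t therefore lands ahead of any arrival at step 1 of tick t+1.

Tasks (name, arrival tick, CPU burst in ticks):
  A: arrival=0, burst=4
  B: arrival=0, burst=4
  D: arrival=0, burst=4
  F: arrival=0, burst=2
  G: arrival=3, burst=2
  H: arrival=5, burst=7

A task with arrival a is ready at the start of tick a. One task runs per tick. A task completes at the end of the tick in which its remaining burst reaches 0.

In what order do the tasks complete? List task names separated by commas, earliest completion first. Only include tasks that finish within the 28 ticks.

completion order = F, A, G, B, D, H

t=0: queue=[A,B,D,F] q_used=0 → run A
t=1: queue=[A,B,D,F] q_used=1 → run A
t=2: queue=[B,D,F,A] q_used=0 → run B
t=3: queue=[B,D,F,A,G] q_used=1 → run B
t=4: queue=[D,F,A,G,B] q_used=0 → run D
t=5: queue=[D,F,A,G,B,H] q_used=1 → run D
t=6: queue=[F,A,G,B,H,D] q_used=0 → run F
t=7: queue=[F,A,G,B,H,D] q_used=1 → run F
t=8: queue=[A,G,B,H,D] q_used=0 → run A
t=9: queue=[A,G,B,H,D] q_used=1 → run A
t=10: queue=[G,B,H,D] q_used=0 → run G
t=11: queue=[G,B,H,D] q_used=1 → run G
t=12: queue=[B,H,D] q_used=0 → run B
t=13: queue=[B,H,D] q_used=1 → run B
t=14: queue=[H,D] q_used=0 → run H
t=15: queue=[H,D] q_used=1 → run H
t=16: queue=[D,H] q_used=0 → run D
t=17: queue=[D,H] q_used=1 → run D
t=18: queue=[H] q_used=0 → run H
t=19: queue=[H] q_used=1 → run H
t=20: queue=[H] q_used=0 → run H
t=21: queue=[H] q_used=1 → run H
t=22: queue=[H] q_used=0 → run H
t=23: (idle)
t=24: (idle)
t=25: (idle)
t=26: (idle)
t=27: (idle)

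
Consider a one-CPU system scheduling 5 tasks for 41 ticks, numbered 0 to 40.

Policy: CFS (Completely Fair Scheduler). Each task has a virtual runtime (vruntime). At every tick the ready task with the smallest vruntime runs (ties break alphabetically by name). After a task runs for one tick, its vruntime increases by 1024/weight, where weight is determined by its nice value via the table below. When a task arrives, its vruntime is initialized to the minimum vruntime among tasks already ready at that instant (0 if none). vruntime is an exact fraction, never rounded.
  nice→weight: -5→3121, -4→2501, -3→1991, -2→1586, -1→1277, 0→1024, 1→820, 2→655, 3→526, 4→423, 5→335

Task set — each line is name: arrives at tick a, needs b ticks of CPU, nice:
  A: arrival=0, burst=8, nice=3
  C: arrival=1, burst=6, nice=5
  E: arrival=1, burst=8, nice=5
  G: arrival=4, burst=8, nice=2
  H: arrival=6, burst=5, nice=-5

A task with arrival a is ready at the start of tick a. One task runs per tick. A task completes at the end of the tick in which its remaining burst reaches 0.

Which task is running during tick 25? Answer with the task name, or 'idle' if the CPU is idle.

t=0: vr[A=0] → run A
t=1: vr[A=512/263 C=512/263 E=512/263] → run A
t=2: vr[A=1024/263 C=512/263 E=512/263] → run C
t=3: vr[A=1024/263 C=440832/88105 E=512/263] → run E
t=4: vr[A=1024/263 C=440832/88105 E=440832/88105 G=1024/263] → run A
t=5: vr[A=1536/263 C=440832/88105 E=440832/88105 G=1024/263] → run G
t=6: vr[A=1536/263 C=440832/88105 E=440832/88105 G=940032/172265 H=440832/88105] → run C
t=7: vr[A=1536/263 C=710144/88105 E=440832/88105 G=940032/172265 H=440832/88105] → run E
t=8: vr[A=1536/263 C=710144/88105 E=710144/88105 G=940032/172265 H=440832/88105] → run H
t=9: vr[A=1536/263 C=710144/88105 E=710144/88105 G=940032/172265 H=1466056192/274975705] → run H
t=10: vr[A=1536/263 C=710144/88105 E=710144/88105 G=940032/172265 H=1556275712/274975705] → run G
t=11: vr[A=1536/263 C=710144/88105 E=710144/88105 G=1209344/172265 H=1556275712/274975705] → run H
t=12: vr[A=1536/263 C=710144/88105 E=710144/88105 G=1209344/172265 H=1646495232/274975705] → run A
t=13: vr[A=2048/263 C=710144/88105 E=710144/88105 G=1209344/172265 H=1646495232/274975705] → run H
t=14: vr[A=2048/263 C=710144/88105 E=710144/88105 G=1209344/172265 H=1736714752/274975705] → run H
t=15: vr[A=2048/263 C=710144/88105 E=710144/88105 G=1209344/172265] → run G
t=16: vr[A=2048/263 C=710144/88105 E=710144/88105 G=1478656/172265] → run A
t=17: vr[A=2560/263 C=710144/88105 E=710144/88105 G=1478656/172265] → run C
t=18: vr[A=2560/263 C=979456/88105 E=710144/88105 G=1478656/172265] → run E
t=19: vr[A=2560/263 C=979456/88105 E=979456/88105 G=1478656/172265] → run G
t=20: vr[A=2560/263 C=979456/88105 E=979456/88105 G=1747968/172265] → run A
t=21: vr[A=3072/263 C=979456/88105 E=979456/88105 G=1747968/172265] → run G
t=22: vr[A=3072/263 C=979456/88105 E=979456/88105 G=403456/34453] → run C
t=23: vr[A=3072/263 C=1248768/88105 E=979456/88105 G=403456/34453] → run E
t=24: vr[A=3072/263 C=1248768/88105 E=1248768/88105 G=403456/34453] → run A
t=25: vr[A=3584/263 C=1248768/88105 E=1248768/88105 G=403456/34453] → run G
t=26: vr[A=3584/263 C=1248768/88105 E=1248768/88105 G=2286592/172265] → run G
t=27: vr[A=3584/263 C=1248768/88105 E=1248768/88105 G=2555904/172265] → run A
t=28: vr[C=1248768/88105 E=1248768/88105 G=2555904/172265] → run C
t=29: vr[C=303616/17621 E=1248768/88105 G=2555904/172265] → run E
t=30: vr[C=303616/17621 E=303616/17621 G=2555904/172265] → run G
t=31: vr[C=303616/17621 E=303616/17621] → run C
t=32: vr[E=303616/17621] → run E
t=33: vr[E=1787392/88105] → run E
t=34: vr[E=2056704/88105] → run E
t=35: (idle)
t=36: (idle)
t=37: (idle)
t=38: (idle)
t=39: (idle)
t=40: (idle)

running at tick 25 = G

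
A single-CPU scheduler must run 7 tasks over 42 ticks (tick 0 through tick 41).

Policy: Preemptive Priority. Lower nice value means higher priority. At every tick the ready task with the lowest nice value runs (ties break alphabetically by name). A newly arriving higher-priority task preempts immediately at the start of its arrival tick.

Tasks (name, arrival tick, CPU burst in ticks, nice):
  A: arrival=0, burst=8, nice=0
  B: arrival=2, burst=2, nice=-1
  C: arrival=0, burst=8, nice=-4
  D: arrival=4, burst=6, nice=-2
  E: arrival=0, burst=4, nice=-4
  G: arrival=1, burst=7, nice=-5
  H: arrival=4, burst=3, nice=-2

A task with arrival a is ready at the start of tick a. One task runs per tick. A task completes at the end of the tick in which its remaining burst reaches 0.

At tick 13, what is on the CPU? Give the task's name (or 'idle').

running at tick 13 = C

t=0: ready={A,C,E} → run C
t=1: ready={A,C,E,G} → run G
t=2: ready={A,B,C,E,G} → run G
t=3: ready={A,B,C,E,G} → run G
t=4: ready={A,B,C,D,E,G,H} → run G
t=5: ready={A,B,C,D,E,G,H} → run G
t=6: ready={A,B,C,D,E,G,H} → run G
t=7: ready={A,B,C,D,E,G,H} → run G
t=8: ready={A,B,C,D,E,H} → run C
t=9: ready={A,B,C,D,E,H} → run C
t=10: ready={A,B,C,D,E,H} → run C
t=11: ready={A,B,C,D,E,H} → run C
t=12: ready={A,B,C,D,E,H} → run C
t=13: ready={A,B,C,D,E,H} → run C
t=14: ready={A,B,C,D,E,H} → run C
t=15: ready={A,B,D,E,H} → run E
t=16: ready={A,B,D,E,H} → run E
t=17: ready={A,B,D,E,H} → run E
t=18: ready={A,B,D,E,H} → run E
t=19: ready={A,B,D,H} → run D
t=20: ready={A,B,D,H} → run D
t=21: ready={A,B,D,H} → run D
t=22: ready={A,B,D,H} → run D
t=23: ready={A,B,D,H} → run D
t=24: ready={A,B,D,H} → run D
t=25: ready={A,B,H} → run H
t=26: ready={A,B,H} → run H
t=27: ready={A,B,H} → run H
t=28: ready={A,B} → run B
t=29: ready={A,B} → run B
t=30: ready={A} → run A
t=31: ready={A} → run A
t=32: ready={A} → run A
t=33: ready={A} → run A
t=34: ready={A} → run A
t=35: ready={A} → run A
t=36: ready={A} → run A
t=37: ready={A} → run A
t=38: (idle)
t=39: (idle)
t=40: (idle)
t=41: (idle)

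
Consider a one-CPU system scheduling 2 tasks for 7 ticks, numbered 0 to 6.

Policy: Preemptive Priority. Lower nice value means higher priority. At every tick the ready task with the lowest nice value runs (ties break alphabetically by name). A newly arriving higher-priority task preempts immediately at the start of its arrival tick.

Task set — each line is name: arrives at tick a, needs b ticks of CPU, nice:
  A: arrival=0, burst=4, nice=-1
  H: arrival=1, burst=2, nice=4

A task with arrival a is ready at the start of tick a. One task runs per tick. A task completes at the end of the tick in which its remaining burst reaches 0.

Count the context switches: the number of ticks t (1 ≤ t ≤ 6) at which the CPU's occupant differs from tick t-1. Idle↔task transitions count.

context switches = 2

t=0: ready={A} → run A
t=1: ready={A,H} → run A
t=2: ready={A,H} → run A
t=3: ready={A,H} → run A
t=4: ready={H} → run H
t=5: ready={H} → run H
t=6: (idle)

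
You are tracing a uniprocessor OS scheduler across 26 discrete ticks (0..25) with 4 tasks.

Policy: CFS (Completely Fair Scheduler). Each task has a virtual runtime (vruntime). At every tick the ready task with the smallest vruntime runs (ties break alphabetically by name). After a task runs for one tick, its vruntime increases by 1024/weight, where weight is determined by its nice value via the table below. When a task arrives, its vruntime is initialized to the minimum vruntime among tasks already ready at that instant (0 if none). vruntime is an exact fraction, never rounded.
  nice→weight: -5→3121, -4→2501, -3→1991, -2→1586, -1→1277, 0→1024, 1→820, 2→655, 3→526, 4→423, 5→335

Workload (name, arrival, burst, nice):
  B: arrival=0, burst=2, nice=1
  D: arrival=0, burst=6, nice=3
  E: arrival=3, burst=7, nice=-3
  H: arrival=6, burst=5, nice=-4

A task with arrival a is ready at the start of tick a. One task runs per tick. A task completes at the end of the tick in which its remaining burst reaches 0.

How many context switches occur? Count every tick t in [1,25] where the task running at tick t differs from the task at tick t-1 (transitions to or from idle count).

context switches = 15

t=0: vr[B=0 D=0] → run B
t=1: vr[B=256/205 D=0] → run D
t=2: vr[B=256/205 D=512/263] → run B
t=3: vr[D=512/263 E=512/263] → run D
t=4: vr[D=1024/263 E=512/263] → run E
t=5: vr[D=1024/263 E=1288704/523633] → run E
t=6: vr[D=1024/263 E=1558016/523633 H=1558016/523633] → run E
t=7: vr[D=1024/263 E=1827328/523633 H=1558016/523633] → run H
t=8: vr[D=1024/263 E=1827328/523633 H=4432798208/1309606133] → run H
t=9: vr[D=1024/263 E=1827328/523633 H=4968998400/1309606133] → run E
t=10: vr[D=1024/263 E=2096640/523633 H=4968998400/1309606133] → run H
t=11: vr[D=1024/263 E=2096640/523633 H=5505198592/1309606133] → run D
t=12: vr[D=1536/263 E=2096640/523633 H=5505198592/1309606133] → run E
t=13: vr[D=1536/263 E=2365952/523633 H=5505198592/1309606133] → run H
t=14: vr[D=1536/263 E=2365952/523633 H=6041398784/1309606133] → run E
t=15: vr[D=1536/263 E=2635264/523633 H=6041398784/1309606133] → run H
t=16: vr[D=1536/263 E=2635264/523633] → run E
t=17: vr[D=1536/263] → run D
t=18: vr[D=2048/263] → run D
t=19: vr[D=2560/263] → run D
t=20: (idle)
t=21: (idle)
t=22: (idle)
t=23: (idle)
t=24: (idle)
t=25: (idle)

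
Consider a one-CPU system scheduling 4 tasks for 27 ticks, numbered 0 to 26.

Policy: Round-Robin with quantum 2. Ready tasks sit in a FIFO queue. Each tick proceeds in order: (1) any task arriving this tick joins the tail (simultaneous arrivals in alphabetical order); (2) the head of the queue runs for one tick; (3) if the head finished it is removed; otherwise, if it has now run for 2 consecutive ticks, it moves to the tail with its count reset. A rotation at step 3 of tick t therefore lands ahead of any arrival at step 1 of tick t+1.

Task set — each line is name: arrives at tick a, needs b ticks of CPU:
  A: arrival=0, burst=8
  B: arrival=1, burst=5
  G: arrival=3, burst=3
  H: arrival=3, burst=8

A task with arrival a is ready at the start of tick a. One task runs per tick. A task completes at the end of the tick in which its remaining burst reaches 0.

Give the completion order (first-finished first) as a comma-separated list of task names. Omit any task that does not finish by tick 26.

completion order = G, B, A, H

t=0: queue=[A] q_used=0 → run A
t=1: queue=[A,B] q_used=1 → run A
t=2: queue=[B,A] q_used=0 → run B
t=3: queue=[B,A,G,H] q_used=1 → run B
t=4: queue=[A,G,H,B] q_used=0 → run A
t=5: queue=[A,G,H,B] q_used=1 → run A
t=6: queue=[G,H,B,A] q_used=0 → run G
t=7: queue=[G,H,B,A] q_used=1 → run G
t=8: queue=[H,B,A,G] q_used=0 → run H
t=9: queue=[H,B,A,G] q_used=1 → run H
t=10: queue=[B,A,G,H] q_used=0 → run B
t=11: queue=[B,A,G,H] q_used=1 → run B
t=12: queue=[A,G,H,B] q_used=0 → run A
t=13: queue=[A,G,H,B] q_used=1 → run A
t=14: queue=[G,H,B,A] q_used=0 → run G
t=15: queue=[H,B,A] q_used=0 → run H
t=16: queue=[H,B,A] q_used=1 → run H
t=17: queue=[B,A,H] q_used=0 → run B
t=18: queue=[A,H] q_used=0 → run A
t=19: queue=[A,H] q_used=1 → run A
t=20: queue=[H] q_used=0 → run H
t=21: queue=[H] q_used=1 → run H
t=22: queue=[H] q_used=0 → run H
t=23: queue=[H] q_used=1 → run H
t=24: (idle)
t=25: (idle)
t=26: (idle)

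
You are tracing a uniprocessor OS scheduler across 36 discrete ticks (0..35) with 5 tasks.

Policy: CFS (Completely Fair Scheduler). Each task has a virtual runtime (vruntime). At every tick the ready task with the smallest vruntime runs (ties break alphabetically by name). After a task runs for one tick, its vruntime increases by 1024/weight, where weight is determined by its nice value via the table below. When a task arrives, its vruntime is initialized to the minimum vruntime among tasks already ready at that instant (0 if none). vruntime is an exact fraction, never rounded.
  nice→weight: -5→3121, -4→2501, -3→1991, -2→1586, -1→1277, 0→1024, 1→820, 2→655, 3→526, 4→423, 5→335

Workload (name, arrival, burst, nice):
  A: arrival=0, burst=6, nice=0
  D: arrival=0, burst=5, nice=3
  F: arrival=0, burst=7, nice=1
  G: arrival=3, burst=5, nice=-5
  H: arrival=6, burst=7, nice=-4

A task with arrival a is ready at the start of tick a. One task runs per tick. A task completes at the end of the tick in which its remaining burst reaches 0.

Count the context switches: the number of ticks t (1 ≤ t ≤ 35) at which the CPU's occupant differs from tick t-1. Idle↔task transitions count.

t=0: vr[A=0 D=0 F=0] → run A
t=1: vr[A=1 D=0 F=0] → run D
t=2: vr[A=1 D=512/263 F=0] → run F
t=3: vr[A=1 D=512/263 F=256/205 G=1] → run A
t=4: vr[A=2 D=512/263 F=256/205 G=1] → run G
t=5: vr[A=2 D=512/263 F=256/205 G=4145/3121] → run F
t=6: vr[A=2 D=512/263 F=512/205 G=4145/3121 H=4145/3121] → run G
t=7: vr[A=2 D=512/263 F=512/205 G=5169/3121 H=4145/3121] → run H
t=8: vr[A=2 D=512/263 F=512/205 G=5169/3121 H=13562549/7805621] → run G
t=9: vr[A=2 D=512/263 F=512/205 G=6193/3121 H=13562549/7805621] → run H
t=10: vr[A=2 D=512/263 F=512/205 G=6193/3121 H=16758453/7805621] → run D
t=11: vr[A=2 D=1024/263 F=512/205 G=6193/3121 H=16758453/7805621] → run G
t=12: vr[A=2 D=1024/263 F=512/205 G=7217/3121 H=16758453/7805621] → run A
t=13: vr[A=3 D=1024/263 F=512/205 G=7217/3121 H=16758453/7805621] → run H
t=14: vr[A=3 D=1024/263 F=512/205 G=7217/3121 H=19954357/7805621] → run G
t=15: vr[A=3 D=1024/263 F=512/205 H=19954357/7805621] → run F
t=16: vr[A=3 D=1024/263 F=768/205 H=19954357/7805621] → run H
t=17: vr[A=3 D=1024/263 F=768/205 H=23150261/7805621] → run H
t=18: vr[A=3 D=1024/263 F=768/205 H=26346165/7805621] → run A
t=19: vr[A=4 D=1024/263 F=768/205 H=26346165/7805621] → run H
t=20: vr[A=4 D=1024/263 F=768/205 H=29542069/7805621] → run F
t=21: vr[A=4 D=1024/263 F=1024/205 H=29542069/7805621] → run H
t=22: vr[A=4 D=1024/263 F=1024/205] → run D
t=23: vr[A=4 D=1536/263 F=1024/205] → run A
t=24: vr[A=5 D=1536/263 F=1024/205] → run F
t=25: vr[A=5 D=1536/263 F=256/41] → run A
t=26: vr[D=1536/263 F=256/41] → run D
t=27: vr[D=2048/263 F=256/41] → run F
t=28: vr[D=2048/263 F=1536/205] → run F
t=29: vr[D=2048/263] → run D
t=30: (idle)
t=31: (idle)
t=32: (idle)
t=33: (idle)
t=34: (idle)
t=35: (idle)

context switches = 28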